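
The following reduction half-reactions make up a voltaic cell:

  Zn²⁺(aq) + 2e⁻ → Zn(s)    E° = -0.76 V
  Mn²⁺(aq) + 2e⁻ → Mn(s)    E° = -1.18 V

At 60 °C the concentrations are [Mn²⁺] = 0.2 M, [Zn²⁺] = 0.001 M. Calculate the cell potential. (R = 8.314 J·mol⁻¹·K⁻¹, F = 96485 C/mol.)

The Zn²⁺/Zn couple has the higher reduction potential and acts as the cathode, so E°_cell = -0.76 − (-1.18) = 0.42 V.
Balancing electrons gives n = 2; the reaction quotient is Q = [Mn²⁺]/[Zn²⁺] = 200.
E = E° − (RT/nF) ln Q = 0.42 − (8.314×333)/(2×96485) × (5.298) = 0.420 − 0.076 = 0.344 V.

0.344 V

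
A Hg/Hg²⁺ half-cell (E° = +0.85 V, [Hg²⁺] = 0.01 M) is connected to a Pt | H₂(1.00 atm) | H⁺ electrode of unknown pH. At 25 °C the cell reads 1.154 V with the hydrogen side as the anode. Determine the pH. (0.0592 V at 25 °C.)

E°_cell = 0.85 V and n = 2.
log Q = n(E° − E)/0.0592 = 2×(0.85 − 1.154)/0.0592 = -10.270.
With Q = [H⁺]^2 / ([Hg²⁺]·P(H₂)), solving for [H⁺] gives log[H⁺] = -6.135, so pH = 6.14.

pH = 6.14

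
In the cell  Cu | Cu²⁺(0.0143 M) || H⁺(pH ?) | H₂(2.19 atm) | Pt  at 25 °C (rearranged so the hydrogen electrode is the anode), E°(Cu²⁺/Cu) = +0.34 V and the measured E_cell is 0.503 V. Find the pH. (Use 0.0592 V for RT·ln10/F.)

E°_cell = 0.34 V and n = 2.
log Q = n(E° − E)/0.0592 = 2×(0.34 − 0.503)/0.0592 = -5.507.
With Q = [H⁺]^2 / ([Cu²⁺]·P(H₂)), solving for [H⁺] gives log[H⁺] = -3.505, so pH = 3.51.

pH = 3.51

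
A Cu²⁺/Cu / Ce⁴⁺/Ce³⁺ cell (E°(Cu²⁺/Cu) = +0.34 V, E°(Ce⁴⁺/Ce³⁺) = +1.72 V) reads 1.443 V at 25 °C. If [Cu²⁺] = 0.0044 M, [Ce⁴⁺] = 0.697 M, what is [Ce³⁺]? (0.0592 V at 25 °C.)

From the Nernst equation, log Q = n(E° − E)/0.0592 = 2(1.38 − 1.443)/0.0592 = -2.128, so Q = 0.00744.
With Q = [Cu²⁺]·[Ce³⁺]^2/[Ce⁴⁺]^2 and the known concentrations, [Ce³⁺]^2 in the numerator gives [Ce³⁺] = 0.91 M.

0.91 M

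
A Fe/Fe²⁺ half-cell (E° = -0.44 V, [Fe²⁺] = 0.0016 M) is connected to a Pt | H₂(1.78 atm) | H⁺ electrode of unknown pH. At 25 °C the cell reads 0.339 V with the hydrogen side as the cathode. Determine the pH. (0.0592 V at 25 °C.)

E°_cell = 0.44 V and n = 2.
log Q = n(E° − E)/0.0592 = 2×(0.44 − 0.339)/0.0592 = 3.412.
With Q = [Fe²⁺]·P(H₂) / [H⁺]^2, solving for [H⁺] gives log[H⁺] = -2.979, so pH = 2.98.

pH = 2.98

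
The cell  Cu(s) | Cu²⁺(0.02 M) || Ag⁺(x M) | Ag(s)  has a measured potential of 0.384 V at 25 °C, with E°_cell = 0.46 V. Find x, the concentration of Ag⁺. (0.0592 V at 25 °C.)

From the Nernst equation, log Q = n(E° − E)/0.0592 = 2(0.46 − 0.384)/0.0592 = 2.568, so Q = 369.
With Q = [Cu²⁺]/[Ag⁺]^2 and the known concentrations, [Ag⁺]^2 in the denominator gives [Ag⁺] = 0.0074 M.

0.0074 M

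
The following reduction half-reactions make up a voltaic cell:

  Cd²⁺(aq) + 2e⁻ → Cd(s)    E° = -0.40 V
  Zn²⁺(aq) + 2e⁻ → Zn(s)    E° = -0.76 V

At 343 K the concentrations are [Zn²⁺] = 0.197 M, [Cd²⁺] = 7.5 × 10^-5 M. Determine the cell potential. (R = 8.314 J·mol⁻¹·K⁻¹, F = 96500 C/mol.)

The Cd²⁺/Cd couple has the higher reduction potential and acts as the cathode, so E°_cell = -0.40 − (-0.76) = 0.36 V.
Balancing electrons gives n = 2; the reaction quotient is Q = [Zn²⁺]/[Cd²⁺] = 2630.
E = E° − (RT/nF) ln Q = 0.36 − (8.314×343)/(2×96500) × (7.873) = 0.360 − 0.116 = 0.244 V.

0.244 V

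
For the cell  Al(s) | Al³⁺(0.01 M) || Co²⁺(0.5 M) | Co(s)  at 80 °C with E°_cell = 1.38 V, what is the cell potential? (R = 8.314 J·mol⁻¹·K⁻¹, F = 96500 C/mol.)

1.42 V

Balancing electrons gives n = 6; the reaction quotient is Q = [Al³⁺]^2/[Co²⁺]^3 = 8 × 10^-4.
E = E° − (RT/nF) ln Q = 1.38 − (8.314×353)/(6×96500) × (-7.131) = 1.380 + 0.036 = 1.416 V.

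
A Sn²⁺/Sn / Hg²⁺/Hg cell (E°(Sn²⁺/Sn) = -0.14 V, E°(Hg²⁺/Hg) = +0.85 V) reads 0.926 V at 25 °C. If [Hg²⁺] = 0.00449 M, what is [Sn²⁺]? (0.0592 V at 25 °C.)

From the Nernst equation, log Q = n(E° − E)/0.0592 = 2(0.99 − 0.926)/0.0592 = 2.162, so Q = 145.
With Q = [Sn²⁺]/[Hg²⁺] and the known concentrations, [Sn²⁺] in the numerator gives [Sn²⁺] = 0.65 M.

0.65 M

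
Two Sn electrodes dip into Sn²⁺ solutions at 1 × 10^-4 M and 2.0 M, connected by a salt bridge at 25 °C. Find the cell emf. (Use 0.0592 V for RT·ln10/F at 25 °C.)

Both half-cells are Sn²⁺/Sn, so E°_cell = 0. The concentrated side is the cathode; the cell reaction moves Sn²⁺ from high to low concentration with n = 2.
Q = [Sn²⁺]_dilute/[Sn²⁺]_conc = 1 × 10^-4/2.0 = 5 × 10^-5.
E = 0 − (0.0592/2) log Q = −(0.0592/2)(-4.301) = 0.1273 V.

0.13 V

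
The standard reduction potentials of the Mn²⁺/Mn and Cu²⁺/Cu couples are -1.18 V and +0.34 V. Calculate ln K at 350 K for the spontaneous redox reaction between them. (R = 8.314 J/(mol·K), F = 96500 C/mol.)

E°_cell = +0.34 − (-1.18) = 1.52 V, with n = 2 electrons transferred.
At equilibrium E = 0, so the Nernst equation gives ln K = nFE°/RT = (2)(96500)(1.52)/((8.314)(350)) = 100.81.

ln K = 100.8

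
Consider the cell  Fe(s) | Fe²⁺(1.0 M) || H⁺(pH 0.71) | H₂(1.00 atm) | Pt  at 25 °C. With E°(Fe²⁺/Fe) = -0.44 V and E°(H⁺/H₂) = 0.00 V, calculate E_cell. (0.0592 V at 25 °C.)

The hydrogen couple is the cathode, so E°_cell = 0.44 V; n = 2.
[H⁺] = 10^(−0.71) = 0.19 M, and Q = [Fe²⁺]·P(H₂) / [H⁺]^2 = 26.3.
E = E° − (0.0592/2) log Q = 0.44 − (0.0592/2)(1.420) = 0.398 V.

0.40 V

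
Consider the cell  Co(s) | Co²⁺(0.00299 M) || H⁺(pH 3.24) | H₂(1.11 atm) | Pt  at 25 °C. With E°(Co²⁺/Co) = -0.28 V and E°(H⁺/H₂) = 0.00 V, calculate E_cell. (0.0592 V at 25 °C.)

0.16 V

The hydrogen couple is the cathode, so E°_cell = 0.28 V; n = 2.
[H⁺] = 10^(−3.24) = 5.8 × 10^-4 M, and Q = [Co²⁺]·P(H₂) / [H⁺]^2 = 1 × 10^4.
E = E° − (0.0592/2) log Q = 0.28 − (0.0592/2)(4.001) = 0.162 V.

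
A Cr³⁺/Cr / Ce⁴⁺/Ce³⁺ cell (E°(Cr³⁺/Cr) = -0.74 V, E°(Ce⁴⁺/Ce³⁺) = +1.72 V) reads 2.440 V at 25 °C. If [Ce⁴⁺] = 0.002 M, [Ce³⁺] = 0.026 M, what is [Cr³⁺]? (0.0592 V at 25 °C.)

From the Nernst equation, log Q = n(E° − E)/0.0592 = 3(2.46 − 2.440)/0.0592 = 1.014, so Q = 10.3.
With Q = [Cr³⁺]·[Ce³⁺]^3/[Ce⁴⁺]^3 and the known concentrations, [Cr³⁺] in the numerator gives [Cr³⁺] = 0.0047 M.

0.0047 M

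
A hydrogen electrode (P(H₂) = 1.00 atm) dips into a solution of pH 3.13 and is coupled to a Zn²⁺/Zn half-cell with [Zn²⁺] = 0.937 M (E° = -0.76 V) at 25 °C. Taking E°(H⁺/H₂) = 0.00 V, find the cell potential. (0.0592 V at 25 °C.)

0.58 V

The hydrogen couple is the cathode, so E°_cell = 0.76 V; n = 2.
[H⁺] = 10^(−3.13) = 7.4 × 10^-4 M, and Q = [Zn²⁺]·P(H₂) / [H⁺]^2 = 1.71 × 10^6.
E = E° − (0.0592/2) log Q = 0.76 − (0.0592/2)(6.232) = 0.576 V.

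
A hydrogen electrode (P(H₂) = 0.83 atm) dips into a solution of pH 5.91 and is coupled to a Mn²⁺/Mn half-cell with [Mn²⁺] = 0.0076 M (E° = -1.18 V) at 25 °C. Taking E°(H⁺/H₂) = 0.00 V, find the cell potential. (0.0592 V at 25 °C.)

0.90 V

The hydrogen couple is the cathode, so E°_cell = 1.18 V; n = 2.
[H⁺] = 10^(−5.91) = 1.2 × 10^-6 M, and Q = [Mn²⁺]·P(H₂) / [H⁺]^2 = 4.17 × 10^9.
E = E° − (0.0592/2) log Q = 1.18 − (0.0592/2)(9.620) = 0.895 V.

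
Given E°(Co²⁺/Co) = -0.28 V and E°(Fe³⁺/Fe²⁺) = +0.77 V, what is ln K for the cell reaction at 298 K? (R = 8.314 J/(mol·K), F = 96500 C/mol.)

ln K = 81.8

E°_cell = +0.77 − (-0.28) = 1.05 V, with n = 2 electrons transferred.
At equilibrium E = 0, so the Nernst equation gives ln K = nFE°/RT = (2)(96500)(1.05)/((8.314)(298)) = 81.79.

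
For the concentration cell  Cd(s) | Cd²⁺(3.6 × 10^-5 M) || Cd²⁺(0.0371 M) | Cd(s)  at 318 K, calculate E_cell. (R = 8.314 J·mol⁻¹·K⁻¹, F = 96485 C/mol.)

Both half-cells are Cd²⁺/Cd, so E°_cell = 0. The concentrated side is the cathode; the cell reaction moves Cd²⁺ from high to low concentration with n = 2.
Q = [Cd²⁺]_dilute/[Cd²⁺]_conc = 3.6 × 10^-5/0.0371 = 9.7 × 10^-4.
E = 0 − (RT/nF) ln Q = −((8.314×318)/(2×96485))(-6.938) = 0.0951 V.

0.095 V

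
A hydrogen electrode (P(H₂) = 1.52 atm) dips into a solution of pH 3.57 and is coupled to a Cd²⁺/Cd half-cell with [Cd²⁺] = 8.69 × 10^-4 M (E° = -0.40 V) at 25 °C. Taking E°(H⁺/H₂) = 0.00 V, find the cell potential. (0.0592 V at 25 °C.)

0.27 V

The hydrogen couple is the cathode, so E°_cell = 0.40 V; n = 2.
[H⁺] = 10^(−3.57) = 2.7 × 10^-4 M, and Q = [Cd²⁺]·P(H₂) / [H⁺]^2 = 1.82 × 10^4.
E = E° − (0.0592/2) log Q = 0.40 − (0.0592/2)(4.261) = 0.274 V.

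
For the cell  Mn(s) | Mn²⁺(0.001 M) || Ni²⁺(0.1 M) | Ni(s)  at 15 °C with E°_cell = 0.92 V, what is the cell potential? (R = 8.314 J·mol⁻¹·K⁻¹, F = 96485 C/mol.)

0.977 V

Balancing electrons gives n = 2; the reaction quotient is Q = [Mn²⁺]/[Ni²⁺] = 0.0100.
E = E° − (RT/nF) ln Q = 0.92 − (8.314×288)/(2×96485) × (-4.605) = 0.920 + 0.057 = 0.977 V.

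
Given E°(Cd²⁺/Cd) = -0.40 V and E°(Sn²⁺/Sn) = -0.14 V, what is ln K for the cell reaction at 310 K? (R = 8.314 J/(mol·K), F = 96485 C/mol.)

E°_cell = -0.14 − (-0.40) = 0.26 V, with n = 2 electrons transferred.
At equilibrium E = 0, so the Nernst equation gives ln K = nFE°/RT = (2)(96485)(0.26)/((8.314)(310)) = 19.47.

ln K = 19.5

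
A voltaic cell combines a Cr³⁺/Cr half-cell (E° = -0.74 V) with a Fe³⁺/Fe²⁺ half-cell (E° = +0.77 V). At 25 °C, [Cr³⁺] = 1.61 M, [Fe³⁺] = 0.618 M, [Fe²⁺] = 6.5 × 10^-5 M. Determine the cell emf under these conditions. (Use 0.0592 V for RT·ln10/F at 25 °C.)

1.74 V

The Fe³⁺/Fe²⁺ couple has the higher reduction potential and acts as the cathode, so E°_cell = +0.77 − (-0.74) = 1.51 V.
Balancing electrons gives n = 3; the reaction quotient is Q = [Cr³⁺]·[Fe²⁺]^3/[Fe³⁺]^3 = 1.87 × 10^-12.
At 25 °C, E = E° − (0.0592/n) log Q = 1.51 − (0.0592/3)(-11.727) = 1.510 + 0.231 = 1.741 V.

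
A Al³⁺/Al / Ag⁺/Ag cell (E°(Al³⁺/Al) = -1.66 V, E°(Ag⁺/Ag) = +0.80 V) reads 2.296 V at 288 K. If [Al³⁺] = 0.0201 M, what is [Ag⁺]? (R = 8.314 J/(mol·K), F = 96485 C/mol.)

3.7 × 10^-4 M

From the Nernst equation, ln Q = nF(E° − E)/RT = 3×96485×(2.46 − 2.296)/(8.314×288) = 19.825, so Q = 4.07 × 10^8.
With Q = [Al³⁺]/[Ag⁺]^3 and the known concentrations, [Ag⁺]^3 in the denominator gives [Ag⁺] = 3.7 × 10^-4 M.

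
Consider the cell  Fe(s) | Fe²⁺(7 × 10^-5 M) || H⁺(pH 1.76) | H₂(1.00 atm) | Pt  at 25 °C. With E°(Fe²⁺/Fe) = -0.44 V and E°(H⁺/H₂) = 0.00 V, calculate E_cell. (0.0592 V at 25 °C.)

The hydrogen couple is the cathode, so E°_cell = 0.44 V; n = 2.
[H⁺] = 10^(−1.76) = 0.017 M, and Q = [Fe²⁺]·P(H₂) / [H⁺]^2 = 0.232.
E = E° − (0.0592/2) log Q = 0.44 − (0.0592/2)(-0.635) = 0.459 V.

0.46 V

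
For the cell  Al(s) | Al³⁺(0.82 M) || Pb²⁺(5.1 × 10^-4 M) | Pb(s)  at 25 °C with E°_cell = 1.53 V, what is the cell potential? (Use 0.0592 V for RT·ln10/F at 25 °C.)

Balancing electrons gives n = 6; the reaction quotient is Q = [Al³⁺]^2/[Pb²⁺]^3 = 5.07 × 10^9.
At 25 °C, E = E° − (0.0592/n) log Q = 1.53 − (0.0592/6)(9.705) = 1.530 − 0.096 = 1.434 V.

1.43 V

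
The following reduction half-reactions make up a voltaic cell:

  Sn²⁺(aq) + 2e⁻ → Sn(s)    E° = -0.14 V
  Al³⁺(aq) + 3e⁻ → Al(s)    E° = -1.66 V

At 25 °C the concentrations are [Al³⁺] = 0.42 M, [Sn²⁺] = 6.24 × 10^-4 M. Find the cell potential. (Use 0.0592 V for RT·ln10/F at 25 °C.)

1.43 V

The Sn²⁺/Sn couple has the higher reduction potential and acts as the cathode, so E°_cell = -0.14 − (-1.66) = 1.52 V.
Balancing electrons gives n = 6; the reaction quotient is Q = [Al³⁺]^2/[Sn²⁺]^3 = 7.26 × 10^8.
At 25 °C, E = E° − (0.0592/n) log Q = 1.52 − (0.0592/6)(8.861) = 1.520 − 0.087 = 1.433 V.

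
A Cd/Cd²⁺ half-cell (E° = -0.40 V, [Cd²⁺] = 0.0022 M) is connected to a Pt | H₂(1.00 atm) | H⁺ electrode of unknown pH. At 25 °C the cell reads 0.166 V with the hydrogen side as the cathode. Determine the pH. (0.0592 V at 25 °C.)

E°_cell = 0.40 V and n = 2.
log Q = n(E° − E)/0.0592 = 2×(0.40 − 0.166)/0.0592 = 7.905.
With Q = [Cd²⁺]·P(H₂) / [H⁺]^2, solving for [H⁺] gives log[H⁺] = -5.281, so pH = 5.28.

pH = 5.28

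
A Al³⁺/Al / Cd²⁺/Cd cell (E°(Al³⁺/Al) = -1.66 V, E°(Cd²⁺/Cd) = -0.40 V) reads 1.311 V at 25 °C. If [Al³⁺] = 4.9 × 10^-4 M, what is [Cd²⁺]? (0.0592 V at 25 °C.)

From the Nernst equation, log Q = n(E° − E)/0.0592 = 6(1.26 − 1.311)/0.0592 = -5.169, so Q = 6.78 × 10^-6.
With Q = [Al³⁺]^2/[Cd²⁺]^3 and the known concentrations, [Cd²⁺]^3 in the denominator gives [Cd²⁺] = 0.33 M.

0.33 M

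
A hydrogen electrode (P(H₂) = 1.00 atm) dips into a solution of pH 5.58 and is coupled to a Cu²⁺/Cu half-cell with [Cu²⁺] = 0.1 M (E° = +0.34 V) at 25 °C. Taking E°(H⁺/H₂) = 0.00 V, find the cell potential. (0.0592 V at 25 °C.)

The Cu²⁺/Cu couple is the cathode, so E°_cell = 0.34 V; n = 2.
[H⁺] = 10^(−5.58) = 2.6 × 10^-6 M, and Q = [H⁺]^2 / ([Cu²⁺]·P(H₂)) = 6.92 × 10^-11.
E = E° − (0.0592/2) log Q = 0.34 − (0.0592/2)(-10.160) = 0.641 V.

0.64 V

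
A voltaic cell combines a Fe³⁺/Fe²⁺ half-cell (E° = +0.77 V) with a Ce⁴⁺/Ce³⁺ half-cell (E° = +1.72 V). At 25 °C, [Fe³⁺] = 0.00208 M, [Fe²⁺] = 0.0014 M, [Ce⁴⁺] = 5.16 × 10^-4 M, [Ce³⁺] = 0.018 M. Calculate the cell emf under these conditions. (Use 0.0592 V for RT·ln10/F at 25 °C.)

0.848 V

The Ce⁴⁺/Ce³⁺ couple has the higher reduction potential and acts as the cathode, so E°_cell = +1.72 − (+0.77) = 0.95 V.
Balancing electrons gives n = 1; the reaction quotient is Q = [Fe³⁺]·[Ce³⁺]/([Fe²⁺]·[Ce⁴⁺]) = 51.8.
At 25 °C, E = E° − (0.0592/n) log Q = 0.95 − (0.0592/1)(1.715) = 0.950 − 0.102 = 0.848 V.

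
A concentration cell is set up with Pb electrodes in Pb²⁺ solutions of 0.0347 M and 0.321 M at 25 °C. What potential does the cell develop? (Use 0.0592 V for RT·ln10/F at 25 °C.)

0.029 V

Both half-cells are Pb²⁺/Pb, so E°_cell = 0. The concentrated side is the cathode; the cell reaction moves Pb²⁺ from high to low concentration with n = 2.
Q = [Pb²⁺]_dilute/[Pb²⁺]_conc = 0.0347/0.321 = 0.108.
E = 0 − (0.0592/2) log Q = −(0.0592/2)(-0.966) = 0.0286 V.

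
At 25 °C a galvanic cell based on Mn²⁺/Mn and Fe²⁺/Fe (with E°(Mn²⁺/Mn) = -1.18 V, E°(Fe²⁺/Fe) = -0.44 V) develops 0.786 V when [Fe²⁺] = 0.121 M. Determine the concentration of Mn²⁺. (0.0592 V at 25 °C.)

From the Nernst equation, log Q = n(E° − E)/0.0592 = 2(0.74 − 0.786)/0.0592 = -1.554, so Q = 0.0279.
With Q = [Mn²⁺]/[Fe²⁺] and the known concentrations, [Mn²⁺] in the numerator gives [Mn²⁺] = 0.0034 M.

0.0034 M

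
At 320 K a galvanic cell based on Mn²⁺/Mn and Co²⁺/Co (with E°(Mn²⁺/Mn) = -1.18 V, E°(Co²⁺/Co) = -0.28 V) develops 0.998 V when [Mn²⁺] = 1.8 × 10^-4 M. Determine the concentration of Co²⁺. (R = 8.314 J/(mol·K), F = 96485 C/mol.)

From the Nernst equation, ln Q = nF(E° − E)/RT = 2×96485×(0.90 − 0.998)/(8.314×320) = -7.108, so Q = 8.18 × 10^-4.
With Q = [Mn²⁺]/[Co²⁺] and the known concentrations, [Co²⁺] in the denominator gives [Co²⁺] = 0.22 M.

0.22 M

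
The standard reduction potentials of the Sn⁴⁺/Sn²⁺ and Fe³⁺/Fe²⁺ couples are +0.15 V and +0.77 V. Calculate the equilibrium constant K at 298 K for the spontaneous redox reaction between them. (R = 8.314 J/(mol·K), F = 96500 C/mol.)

9.4 × 10^20

E°_cell = +0.77 − (+0.15) = 0.62 V, with n = 2 electrons transferred.
At equilibrium E = 0, so the Nernst equation gives ln K = nFE°/RT = (2)(96500)(0.62)/((8.314)(298)) = 48.30.
K = e^48.30 = 9.4 × 10^20.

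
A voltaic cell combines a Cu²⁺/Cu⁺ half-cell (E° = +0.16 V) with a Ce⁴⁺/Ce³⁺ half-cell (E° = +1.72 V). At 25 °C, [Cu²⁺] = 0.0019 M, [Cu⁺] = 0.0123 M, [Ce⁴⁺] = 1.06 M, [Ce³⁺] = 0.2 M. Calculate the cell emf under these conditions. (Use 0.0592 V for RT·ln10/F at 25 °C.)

1.65 V

The Ce⁴⁺/Ce³⁺ couple has the higher reduction potential and acts as the cathode, so E°_cell = +1.72 − (+0.16) = 1.56 V.
Balancing electrons gives n = 1; the reaction quotient is Q = [Cu²⁺]·[Ce³⁺]/([Cu⁺]·[Ce⁴⁺]) = 0.0291.
At 25 °C, E = E° − (0.0592/n) log Q = 1.56 − (0.0592/1)(-1.535) = 1.560 + 0.091 = 1.651 V.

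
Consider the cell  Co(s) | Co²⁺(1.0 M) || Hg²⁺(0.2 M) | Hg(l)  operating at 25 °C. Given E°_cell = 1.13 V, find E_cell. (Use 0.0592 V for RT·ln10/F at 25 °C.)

Balancing electrons gives n = 2; the reaction quotient is Q = [Co²⁺]/[Hg²⁺] = 5.00.
At 25 °C, E = E° − (0.0592/n) log Q = 1.13 − (0.0592/2)(0.699) = 1.130 − 0.021 = 1.109 V.

1.11 V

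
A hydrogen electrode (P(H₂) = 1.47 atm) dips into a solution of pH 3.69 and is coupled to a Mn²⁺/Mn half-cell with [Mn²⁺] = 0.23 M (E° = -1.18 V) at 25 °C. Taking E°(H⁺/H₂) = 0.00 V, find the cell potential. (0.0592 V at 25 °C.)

The hydrogen couple is the cathode, so E°_cell = 1.18 V; n = 2.
[H⁺] = 10^(−3.69) = 2 × 10^-4 M, and Q = [Mn²⁺]·P(H₂) / [H⁺]^2 = 8.11 × 10^6.
E = E° − (0.0592/2) log Q = 1.18 − (0.0592/2)(6.909) = 0.975 V.

0.98 V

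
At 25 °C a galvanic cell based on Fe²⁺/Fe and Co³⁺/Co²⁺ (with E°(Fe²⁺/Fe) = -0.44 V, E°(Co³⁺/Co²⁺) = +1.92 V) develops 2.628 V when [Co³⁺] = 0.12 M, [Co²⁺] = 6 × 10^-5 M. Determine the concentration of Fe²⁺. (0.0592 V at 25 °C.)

0.0035 M

From the Nernst equation, log Q = n(E° − E)/0.0592 = 2(2.36 − 2.628)/0.0592 = -9.054, so Q = 8.83 × 10^-10.
With Q = [Fe²⁺]·[Co²⁺]^2/[Co³⁺]^2 and the known concentrations, [Fe²⁺] in the numerator gives [Fe²⁺] = 0.0035 M.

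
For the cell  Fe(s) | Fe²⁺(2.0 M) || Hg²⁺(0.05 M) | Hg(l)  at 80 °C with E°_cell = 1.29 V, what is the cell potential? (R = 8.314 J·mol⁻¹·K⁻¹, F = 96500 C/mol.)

1.23 V

Balancing electrons gives n = 2; the reaction quotient is Q = [Fe²⁺]/[Hg²⁺] = 40.0.
E = E° − (RT/nF) ln Q = 1.29 − (8.314×353)/(2×96500) × (3.689) = 1.290 − 0.056 = 1.234 V.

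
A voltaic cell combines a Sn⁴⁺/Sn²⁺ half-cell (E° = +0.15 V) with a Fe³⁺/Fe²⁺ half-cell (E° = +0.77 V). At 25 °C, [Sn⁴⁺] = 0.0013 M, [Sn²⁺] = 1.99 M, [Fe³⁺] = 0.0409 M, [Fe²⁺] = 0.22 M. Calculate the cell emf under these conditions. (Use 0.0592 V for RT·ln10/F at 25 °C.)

0.671 V

The Fe³⁺/Fe²⁺ couple has the higher reduction potential and acts as the cathode, so E°_cell = +0.77 − (+0.15) = 0.62 V.
Balancing electrons gives n = 2; the reaction quotient is Q = [Sn⁴⁺]·[Fe²⁺]^2/([Sn²⁺]·[Fe³⁺]^2) = 0.0189.
At 25 °C, E = E° − (0.0592/n) log Q = 0.62 − (0.0592/2)(-1.724) = 0.620 + 0.051 = 0.671 V.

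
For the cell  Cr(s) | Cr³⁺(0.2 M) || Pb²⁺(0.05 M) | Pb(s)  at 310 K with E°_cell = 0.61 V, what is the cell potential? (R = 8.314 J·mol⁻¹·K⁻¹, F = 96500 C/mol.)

Balancing electrons gives n = 6; the reaction quotient is Q = [Cr³⁺]^2/[Pb²⁺]^3 = 320.
E = E° − (RT/nF) ln Q = 0.61 − (8.314×310)/(6×96500) × (5.768) = 0.610 − 0.026 = 0.584 V.

0.584 V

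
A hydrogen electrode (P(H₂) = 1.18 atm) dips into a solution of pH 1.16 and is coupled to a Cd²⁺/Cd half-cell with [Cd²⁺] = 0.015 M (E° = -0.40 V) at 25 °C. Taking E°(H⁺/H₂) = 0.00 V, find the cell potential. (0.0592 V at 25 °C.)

0.38 V

The hydrogen couple is the cathode, so E°_cell = 0.40 V; n = 2.
[H⁺] = 10^(−1.16) = 0.069 M, and Q = [Cd²⁺]·P(H₂) / [H⁺]^2 = 3.70.
E = E° − (0.0592/2) log Q = 0.40 − (0.0592/2)(0.568) = 0.383 V.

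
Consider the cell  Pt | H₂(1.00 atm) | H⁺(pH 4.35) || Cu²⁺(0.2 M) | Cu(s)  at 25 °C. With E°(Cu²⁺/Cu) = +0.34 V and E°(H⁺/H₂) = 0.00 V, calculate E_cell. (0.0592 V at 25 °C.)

0.58 V

The Cu²⁺/Cu couple is the cathode, so E°_cell = 0.34 V; n = 2.
[H⁺] = 10^(−4.35) = 4.5 × 10^-5 M, and Q = [H⁺]^2 / ([Cu²⁺]·P(H₂)) = 9.98 × 10^-9.
E = E° − (0.0592/2) log Q = 0.34 − (0.0592/2)(-8.001) = 0.577 V.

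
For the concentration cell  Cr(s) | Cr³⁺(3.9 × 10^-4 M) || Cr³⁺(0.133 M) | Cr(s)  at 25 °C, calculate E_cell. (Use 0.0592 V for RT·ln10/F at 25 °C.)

Both half-cells are Cr³⁺/Cr, so E°_cell = 0. The concentrated side is the cathode; the cell reaction moves Cr³⁺ from high to low concentration with n = 3.
Q = [Cr³⁺]_dilute/[Cr³⁺]_conc = 3.9 × 10^-4/0.133 = 0.00293.
E = 0 − (0.0592/3) log Q = −(0.0592/3)(-2.533) = 0.0500 V.

0.050 V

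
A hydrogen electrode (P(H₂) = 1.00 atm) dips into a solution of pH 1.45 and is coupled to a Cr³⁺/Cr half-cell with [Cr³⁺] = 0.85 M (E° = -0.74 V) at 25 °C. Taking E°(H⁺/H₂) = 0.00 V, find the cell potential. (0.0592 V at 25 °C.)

0.66 V

The hydrogen couple is the cathode, so E°_cell = 0.74 V; n = 6.
[H⁺] = 10^(−1.45) = 0.035 M, and Q = [Cr³⁺]^2·P(H₂)^3 / [H⁺]^6 = 3.62 × 10^8.
E = E° − (0.0592/6) log Q = 0.74 − (0.0592/6)(8.559) = 0.656 V.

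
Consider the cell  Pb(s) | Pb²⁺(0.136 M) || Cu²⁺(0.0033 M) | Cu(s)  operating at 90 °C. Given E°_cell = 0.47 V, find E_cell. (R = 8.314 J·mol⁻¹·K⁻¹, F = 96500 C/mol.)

Balancing electrons gives n = 2; the reaction quotient is Q = [Pb²⁺]/[Cu²⁺] = 41.2.
E = E° − (RT/nF) ln Q = 0.47 − (8.314×363)/(2×96500) × (3.719) = 0.470 − 0.058 = 0.412 V.

0.412 V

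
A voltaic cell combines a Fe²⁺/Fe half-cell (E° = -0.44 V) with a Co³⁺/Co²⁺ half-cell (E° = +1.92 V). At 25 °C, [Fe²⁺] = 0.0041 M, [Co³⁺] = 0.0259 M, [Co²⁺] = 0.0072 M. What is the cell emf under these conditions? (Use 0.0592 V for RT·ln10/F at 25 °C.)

The Co³⁺/Co²⁺ couple has the higher reduction potential and acts as the cathode, so E°_cell = +1.92 − (-0.44) = 2.36 V.
Balancing electrons gives n = 2; the reaction quotient is Q = [Fe²⁺]·[Co²⁺]^2/[Co³⁺]^2 = 3.17 × 10^-4.
At 25 °C, E = E° − (0.0592/n) log Q = 2.36 − (0.0592/2)(-3.499) = 2.360 + 0.104 = 2.464 V.

2.46 V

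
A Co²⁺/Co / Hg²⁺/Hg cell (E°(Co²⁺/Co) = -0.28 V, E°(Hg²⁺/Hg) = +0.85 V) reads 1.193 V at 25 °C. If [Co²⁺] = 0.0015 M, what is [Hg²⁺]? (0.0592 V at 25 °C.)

From the Nernst equation, log Q = n(E° − E)/0.0592 = 2(1.13 − 1.193)/0.0592 = -2.128, so Q = 0.00744.
With Q = [Co²⁺]/[Hg²⁺] and the known concentrations, [Hg²⁺] in the denominator gives [Hg²⁺] = 0.2 M.

0.2 M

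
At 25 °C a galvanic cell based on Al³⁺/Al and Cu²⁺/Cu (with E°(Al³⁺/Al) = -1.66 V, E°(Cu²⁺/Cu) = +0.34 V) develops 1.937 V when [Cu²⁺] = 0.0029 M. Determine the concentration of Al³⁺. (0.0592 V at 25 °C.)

From the Nernst equation, log Q = n(E° − E)/0.0592 = 6(2.00 − 1.937)/0.0592 = 6.385, so Q = 2.43 × 10^6.
With Q = [Al³⁺]^2/[Cu²⁺]^3 and the known concentrations, [Al³⁺]^2 in the numerator gives [Al³⁺] = 0.24 M.

0.24 M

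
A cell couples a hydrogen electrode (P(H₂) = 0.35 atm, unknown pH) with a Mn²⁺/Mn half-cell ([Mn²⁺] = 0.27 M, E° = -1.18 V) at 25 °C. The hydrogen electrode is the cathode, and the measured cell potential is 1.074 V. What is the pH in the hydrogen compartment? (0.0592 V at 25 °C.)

E°_cell = 1.18 V and n = 2.
log Q = n(E° − E)/0.0592 = 2×(1.18 − 1.074)/0.0592 = 3.581.
With Q = [Mn²⁺]·P(H₂) / [H⁺]^2, solving for [H⁺] gives log[H⁺] = -2.303, so pH = 2.30.

pH = 2.30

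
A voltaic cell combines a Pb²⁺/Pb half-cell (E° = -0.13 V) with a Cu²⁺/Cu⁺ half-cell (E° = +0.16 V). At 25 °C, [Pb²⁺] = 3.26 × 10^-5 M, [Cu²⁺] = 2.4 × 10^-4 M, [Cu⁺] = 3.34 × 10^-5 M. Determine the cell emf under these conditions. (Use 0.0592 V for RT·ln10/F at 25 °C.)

The Cu²⁺/Cu⁺ couple has the higher reduction potential and acts as the cathode, so E°_cell = +0.16 − (-0.13) = 0.29 V.
Balancing electrons gives n = 2; the reaction quotient is Q = [Pb²⁺]·[Cu⁺]^2/[Cu²⁺]^2 = 6.31 × 10^-7.
At 25 °C, E = E° − (0.0592/n) log Q = 0.29 − (0.0592/2)(-6.200) = 0.290 + 0.184 = 0.474 V.

0.474 V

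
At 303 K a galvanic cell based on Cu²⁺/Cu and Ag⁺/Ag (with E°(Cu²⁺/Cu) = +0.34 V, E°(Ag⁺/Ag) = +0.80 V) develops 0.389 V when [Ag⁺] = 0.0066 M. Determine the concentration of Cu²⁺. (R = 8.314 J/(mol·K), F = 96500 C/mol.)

From the Nernst equation, ln Q = nF(E° − E)/RT = 2×96500×(0.46 − 0.389)/(8.314×303) = 5.440, so Q = 230.
With Q = [Cu²⁺]/[Ag⁺]^2 and the known concentrations, [Cu²⁺] in the numerator gives [Cu²⁺] = 0.01 M.

0.01 M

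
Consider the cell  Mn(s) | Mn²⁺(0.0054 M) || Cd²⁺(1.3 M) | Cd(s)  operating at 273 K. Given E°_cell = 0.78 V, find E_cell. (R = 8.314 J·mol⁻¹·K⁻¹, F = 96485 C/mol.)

Balancing electrons gives n = 2; the reaction quotient is Q = [Mn²⁺]/[Cd²⁺] = 0.00415.
E = E° − (RT/nF) ln Q = 0.78 − (8.314×273)/(2×96485) × (-5.484) = 0.780 + 0.065 = 0.845 V.

0.845 V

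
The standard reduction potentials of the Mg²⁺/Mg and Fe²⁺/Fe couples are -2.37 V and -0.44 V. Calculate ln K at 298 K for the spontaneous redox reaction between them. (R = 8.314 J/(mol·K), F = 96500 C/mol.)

E°_cell = -0.44 − (-2.37) = 1.93 V, with n = 2 electrons transferred.
At equilibrium E = 0, so the Nernst equation gives ln K = nFE°/RT = (2)(96500)(1.93)/((8.314)(298)) = 150.34.

ln K = 150.3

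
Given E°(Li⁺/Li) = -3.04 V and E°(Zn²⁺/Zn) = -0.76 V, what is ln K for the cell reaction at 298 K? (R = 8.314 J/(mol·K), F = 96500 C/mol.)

ln K = 177.6

E°_cell = -0.76 − (-3.04) = 2.28 V, with n = 2 electrons transferred.
At equilibrium E = 0, so the Nernst equation gives ln K = nFE°/RT = (2)(96500)(2.28)/((8.314)(298)) = 177.61.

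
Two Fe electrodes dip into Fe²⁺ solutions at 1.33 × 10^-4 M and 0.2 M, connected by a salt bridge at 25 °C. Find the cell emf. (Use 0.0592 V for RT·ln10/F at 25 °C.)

Both half-cells are Fe²⁺/Fe, so E°_cell = 0. The concentrated side is the cathode; the cell reaction moves Fe²⁺ from high to low concentration with n = 2.
Q = [Fe²⁺]_dilute/[Fe²⁺]_conc = 1.33 × 10^-4/0.2 = 6.65 × 10^-4.
E = 0 − (0.0592/2) log Q = −(0.0592/2)(-3.177) = 0.0940 V.

0.094 V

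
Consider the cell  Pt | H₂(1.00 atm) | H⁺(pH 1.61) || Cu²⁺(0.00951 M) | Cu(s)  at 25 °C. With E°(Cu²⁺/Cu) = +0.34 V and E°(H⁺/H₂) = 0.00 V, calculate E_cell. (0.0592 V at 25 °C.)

0.38 V

The Cu²⁺/Cu couple is the cathode, so E°_cell = 0.34 V; n = 2.
[H⁺] = 10^(−1.61) = 0.025 M, and Q = [H⁺]^2 / ([Cu²⁺]·P(H₂)) = 0.0634.
E = E° − (0.0592/2) log Q = 0.34 − (0.0592/2)(-1.198) = 0.375 V.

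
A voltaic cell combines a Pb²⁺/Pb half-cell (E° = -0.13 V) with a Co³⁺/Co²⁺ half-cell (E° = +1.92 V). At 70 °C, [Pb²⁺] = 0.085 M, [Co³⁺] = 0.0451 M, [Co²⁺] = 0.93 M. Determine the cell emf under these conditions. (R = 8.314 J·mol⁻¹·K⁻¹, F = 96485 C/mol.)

2.00 V

The Co³⁺/Co²⁺ couple has the higher reduction potential and acts as the cathode, so E°_cell = +1.92 − (-0.13) = 2.05 V.
Balancing electrons gives n = 2; the reaction quotient is Q = [Pb²⁺]·[Co²⁺]^2/[Co³⁺]^2 = 36.1.
E = E° − (RT/nF) ln Q = 2.05 − (8.314×343)/(2×96485) × (3.588) = 2.050 − 0.053 = 1.997 V.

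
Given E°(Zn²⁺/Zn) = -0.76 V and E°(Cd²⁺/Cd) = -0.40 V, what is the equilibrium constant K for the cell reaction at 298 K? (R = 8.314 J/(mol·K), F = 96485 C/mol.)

1.5 × 10^12

E°_cell = -0.40 − (-0.76) = 0.36 V, with n = 2 electrons transferred.
At equilibrium E = 0, so the Nernst equation gives ln K = nFE°/RT = (2)(96485)(0.36)/((8.314)(298)) = 28.04.
K = e^28.04 = 1.5 × 10^12.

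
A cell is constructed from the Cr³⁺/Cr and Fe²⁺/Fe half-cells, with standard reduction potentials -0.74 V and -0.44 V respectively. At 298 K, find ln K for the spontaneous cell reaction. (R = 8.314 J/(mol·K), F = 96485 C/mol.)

E°_cell = -0.44 − (-0.74) = 0.30 V, with n = 6 electrons transferred.
At equilibrium E = 0, so the Nernst equation gives ln K = nFE°/RT = (6)(96485)(0.30)/((8.314)(298)) = 70.10.

ln K = 70.1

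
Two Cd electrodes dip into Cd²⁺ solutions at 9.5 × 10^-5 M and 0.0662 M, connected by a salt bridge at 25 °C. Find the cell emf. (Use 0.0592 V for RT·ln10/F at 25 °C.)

0.084 V

Both half-cells are Cd²⁺/Cd, so E°_cell = 0. The concentrated side is the cathode; the cell reaction moves Cd²⁺ from high to low concentration with n = 2.
Q = [Cd²⁺]_dilute/[Cd²⁺]_conc = 9.5 × 10^-5/0.0662 = 0.00144.
E = 0 − (0.0592/2) log Q = −(0.0592/2)(-2.843) = 0.0842 V.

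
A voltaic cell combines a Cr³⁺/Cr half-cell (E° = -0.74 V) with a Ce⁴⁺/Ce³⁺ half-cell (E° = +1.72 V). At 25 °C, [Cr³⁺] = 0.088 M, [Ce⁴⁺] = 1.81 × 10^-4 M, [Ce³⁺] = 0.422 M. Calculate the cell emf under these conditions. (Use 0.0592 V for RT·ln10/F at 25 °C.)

2.28 V

The Ce⁴⁺/Ce³⁺ couple has the higher reduction potential and acts as the cathode, so E°_cell = +1.72 − (-0.74) = 2.46 V.
Balancing electrons gives n = 3; the reaction quotient is Q = [Cr³⁺]·[Ce³⁺]^3/[Ce⁴⁺]^3 = 1.12 × 10^9.
At 25 °C, E = E° − (0.0592/n) log Q = 2.46 − (0.0592/3)(9.047) = 2.460 − 0.179 = 2.281 V.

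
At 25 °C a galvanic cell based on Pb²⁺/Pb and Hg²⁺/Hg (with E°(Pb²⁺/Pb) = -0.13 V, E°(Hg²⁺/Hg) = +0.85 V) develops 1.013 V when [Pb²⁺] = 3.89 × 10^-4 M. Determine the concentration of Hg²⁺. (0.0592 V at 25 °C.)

0.0051 M

From the Nernst equation, log Q = n(E° − E)/0.0592 = 2(0.98 − 1.013)/0.0592 = -1.115, so Q = 0.0768.
With Q = [Pb²⁺]/[Hg²⁺] and the known concentrations, [Hg²⁺] in the denominator gives [Hg²⁺] = 0.0051 M.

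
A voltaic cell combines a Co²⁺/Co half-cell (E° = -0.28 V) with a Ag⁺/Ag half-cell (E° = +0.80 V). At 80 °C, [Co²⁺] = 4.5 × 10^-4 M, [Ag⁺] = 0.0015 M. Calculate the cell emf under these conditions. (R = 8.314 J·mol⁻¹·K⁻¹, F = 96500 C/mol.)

The Ag⁺/Ag couple has the higher reduction potential and acts as the cathode, so E°_cell = +0.80 − (-0.28) = 1.08 V.
Balancing electrons gives n = 2; the reaction quotient is Q = [Co²⁺]/[Ag⁺]^2 = 200.
E = E° − (RT/nF) ln Q = 1.08 − (8.314×353)/(2×96500) × (5.298) = 1.080 − 0.081 = 0.999 V.

0.999 V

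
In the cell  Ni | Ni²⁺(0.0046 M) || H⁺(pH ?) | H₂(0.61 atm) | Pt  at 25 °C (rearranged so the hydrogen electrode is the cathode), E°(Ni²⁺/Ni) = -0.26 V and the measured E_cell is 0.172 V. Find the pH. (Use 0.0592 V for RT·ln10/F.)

pH = 2.76

E°_cell = 0.26 V and n = 2.
log Q = n(E° − E)/0.0592 = 2×(0.26 − 0.172)/0.0592 = 2.973.
With Q = [Ni²⁺]·P(H₂) / [H⁺]^2, solving for [H⁺] gives log[H⁺] = -2.762, so pH = 2.76.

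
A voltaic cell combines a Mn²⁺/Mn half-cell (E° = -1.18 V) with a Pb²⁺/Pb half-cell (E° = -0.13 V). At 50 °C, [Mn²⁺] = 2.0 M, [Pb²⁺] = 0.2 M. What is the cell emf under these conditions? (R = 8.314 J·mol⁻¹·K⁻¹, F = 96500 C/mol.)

1.02 V

The Pb²⁺/Pb couple has the higher reduction potential and acts as the cathode, so E°_cell = -0.13 − (-1.18) = 1.05 V.
Balancing electrons gives n = 2; the reaction quotient is Q = [Mn²⁺]/[Pb²⁺] = 10.0.
E = E° − (RT/nF) ln Q = 1.05 − (8.314×323)/(2×96500) × (2.303) = 1.050 − 0.032 = 1.018 V.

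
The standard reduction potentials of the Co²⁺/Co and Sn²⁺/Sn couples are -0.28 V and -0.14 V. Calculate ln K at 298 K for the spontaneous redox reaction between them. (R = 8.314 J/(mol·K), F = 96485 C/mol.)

E°_cell = -0.14 − (-0.28) = 0.14 V, with n = 2 electrons transferred.
At equilibrium E = 0, so the Nernst equation gives ln K = nFE°/RT = (2)(96485)(0.14)/((8.314)(298)) = 10.90.

ln K = 10.9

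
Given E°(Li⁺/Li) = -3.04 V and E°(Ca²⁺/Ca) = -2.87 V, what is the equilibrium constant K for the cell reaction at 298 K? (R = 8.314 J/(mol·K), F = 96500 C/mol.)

5.6 × 10^5

E°_cell = -2.87 − (-3.04) = 0.17 V, with n = 2 electrons transferred.
At equilibrium E = 0, so the Nernst equation gives ln K = nFE°/RT = (2)(96500)(0.17)/((8.314)(298)) = 13.24.
K = e^13.24 = 5.6 × 10^5.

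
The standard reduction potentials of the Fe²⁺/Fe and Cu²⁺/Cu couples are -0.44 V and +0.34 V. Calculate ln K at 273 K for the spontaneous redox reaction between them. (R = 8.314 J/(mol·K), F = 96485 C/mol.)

E°_cell = +0.34 − (-0.44) = 0.78 V, with n = 2 electrons transferred.
At equilibrium E = 0, so the Nernst equation gives ln K = nFE°/RT = (2)(96485)(0.78)/((8.314)(273)) = 66.31.

ln K = 66.3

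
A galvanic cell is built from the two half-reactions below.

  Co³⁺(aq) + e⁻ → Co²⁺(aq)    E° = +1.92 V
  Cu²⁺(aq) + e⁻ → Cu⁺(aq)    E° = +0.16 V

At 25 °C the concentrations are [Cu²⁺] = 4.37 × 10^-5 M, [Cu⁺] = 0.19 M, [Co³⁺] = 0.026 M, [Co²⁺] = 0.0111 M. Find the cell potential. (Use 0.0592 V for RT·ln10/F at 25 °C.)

The Co³⁺/Co²⁺ couple has the higher reduction potential and acts as the cathode, so E°_cell = +1.92 − (+0.16) = 1.76 V.
Balancing electrons gives n = 1; the reaction quotient is Q = [Cu²⁺]·[Co²⁺]/([Cu⁺]·[Co³⁺]) = 9.82 × 10^-5.
At 25 °C, E = E° − (0.0592/n) log Q = 1.76 − (0.0592/1)(-4.008) = 1.760 + 0.237 = 1.997 V.

2.00 V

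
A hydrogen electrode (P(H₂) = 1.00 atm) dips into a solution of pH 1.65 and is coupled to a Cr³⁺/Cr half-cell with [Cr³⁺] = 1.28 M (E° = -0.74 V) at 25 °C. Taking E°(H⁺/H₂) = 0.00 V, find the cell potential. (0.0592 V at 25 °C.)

The hydrogen couple is the cathode, so E°_cell = 0.74 V; n = 6.
[H⁺] = 10^(−1.65) = 0.022 M, and Q = [Cr³⁺]^2·P(H₂)^3 / [H⁺]^6 = 1.3 × 10^10.
E = E° − (0.0592/6) log Q = 0.74 − (0.0592/6)(10.114) = 0.640 V.

0.64 V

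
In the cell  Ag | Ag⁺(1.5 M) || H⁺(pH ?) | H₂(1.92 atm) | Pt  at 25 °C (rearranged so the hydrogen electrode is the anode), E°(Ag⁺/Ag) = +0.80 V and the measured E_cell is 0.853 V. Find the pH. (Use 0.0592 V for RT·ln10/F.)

pH = 0.58

E°_cell = 0.80 V and n = 2.
log Q = n(E° − E)/0.0592 = 2×(0.80 − 0.853)/0.0592 = -1.791.
With Q = [H⁺]^2 / ([Ag⁺]^2·P(H₂)), solving for [H⁺] gives log[H⁺] = -0.578, so pH = 0.58.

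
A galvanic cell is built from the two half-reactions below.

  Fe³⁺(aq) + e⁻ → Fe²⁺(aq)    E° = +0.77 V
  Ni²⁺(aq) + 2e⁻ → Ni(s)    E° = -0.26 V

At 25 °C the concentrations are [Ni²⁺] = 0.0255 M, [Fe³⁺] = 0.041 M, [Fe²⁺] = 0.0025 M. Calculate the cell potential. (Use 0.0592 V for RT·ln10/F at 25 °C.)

1.15 V

The Fe³⁺/Fe²⁺ couple has the higher reduction potential and acts as the cathode, so E°_cell = +0.77 − (-0.26) = 1.03 V.
Balancing electrons gives n = 2; the reaction quotient is Q = [Ni²⁺]·[Fe²⁺]^2/[Fe³⁺]^2 = 9.48 × 10^-5.
At 25 °C, E = E° − (0.0592/n) log Q = 1.03 − (0.0592/2)(-4.023) = 1.030 + 0.119 = 1.149 V.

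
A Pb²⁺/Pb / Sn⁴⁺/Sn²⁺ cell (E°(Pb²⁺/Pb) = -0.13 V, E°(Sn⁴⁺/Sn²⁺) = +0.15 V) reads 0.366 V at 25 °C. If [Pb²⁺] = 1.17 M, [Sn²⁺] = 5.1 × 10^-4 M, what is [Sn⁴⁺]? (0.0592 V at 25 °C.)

0.48 M

From the Nernst equation, log Q = n(E° − E)/0.0592 = 2(0.28 − 0.366)/0.0592 = -2.905, so Q = 0.00124.
With Q = [Pb²⁺]·[Sn²⁺]/[Sn⁴⁺] and the known concentrations, [Sn⁴⁺] in the denominator gives [Sn⁴⁺] = 0.48 M.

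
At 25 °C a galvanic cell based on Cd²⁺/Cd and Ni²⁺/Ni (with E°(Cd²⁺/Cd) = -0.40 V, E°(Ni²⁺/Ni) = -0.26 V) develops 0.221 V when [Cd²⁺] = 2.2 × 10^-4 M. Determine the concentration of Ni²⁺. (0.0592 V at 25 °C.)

0.12 M

From the Nernst equation, log Q = n(E° − E)/0.0592 = 2(0.14 − 0.221)/0.0592 = -2.736, so Q = 0.00183.
With Q = [Cd²⁺]/[Ni²⁺] and the known concentrations, [Ni²⁺] in the denominator gives [Ni²⁺] = 0.12 M.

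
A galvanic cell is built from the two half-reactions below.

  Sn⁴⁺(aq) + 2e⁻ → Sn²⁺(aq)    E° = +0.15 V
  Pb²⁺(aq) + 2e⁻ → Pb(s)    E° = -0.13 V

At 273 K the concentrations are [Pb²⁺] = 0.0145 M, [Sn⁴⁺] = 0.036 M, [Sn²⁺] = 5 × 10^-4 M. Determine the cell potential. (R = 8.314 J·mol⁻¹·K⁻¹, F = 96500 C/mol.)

The Sn⁴⁺/Sn²⁺ couple has the higher reduction potential and acts as the cathode, so E°_cell = +0.15 − (-0.13) = 0.28 V.
Balancing electrons gives n = 2; the reaction quotient is Q = [Pb²⁺]·[Sn²⁺]/[Sn⁴⁺] = 2.01 × 10^-4.
E = E° − (RT/nF) ln Q = 0.28 − (8.314×273)/(2×96500) × (-8.510) = 0.280 + 0.100 = 0.380 V.

0.380 V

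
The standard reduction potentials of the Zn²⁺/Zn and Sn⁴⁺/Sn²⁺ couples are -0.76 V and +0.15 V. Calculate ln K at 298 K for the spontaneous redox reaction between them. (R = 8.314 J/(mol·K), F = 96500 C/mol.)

E°_cell = +0.15 − (-0.76) = 0.91 V, with n = 2 electrons transferred.
At equilibrium E = 0, so the Nernst equation gives ln K = nFE°/RT = (2)(96500)(0.91)/((8.314)(298)) = 70.89.

ln K = 70.9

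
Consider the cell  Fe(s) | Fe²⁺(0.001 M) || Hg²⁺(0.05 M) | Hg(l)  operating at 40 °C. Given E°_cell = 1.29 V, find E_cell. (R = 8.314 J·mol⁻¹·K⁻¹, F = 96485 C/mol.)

Balancing electrons gives n = 2; the reaction quotient is Q = [Fe²⁺]/[Hg²⁺] = 0.0200.
E = E° − (RT/nF) ln Q = 1.29 − (8.314×313)/(2×96485) × (-3.912) = 1.290 + 0.053 = 1.343 V.

1.34 V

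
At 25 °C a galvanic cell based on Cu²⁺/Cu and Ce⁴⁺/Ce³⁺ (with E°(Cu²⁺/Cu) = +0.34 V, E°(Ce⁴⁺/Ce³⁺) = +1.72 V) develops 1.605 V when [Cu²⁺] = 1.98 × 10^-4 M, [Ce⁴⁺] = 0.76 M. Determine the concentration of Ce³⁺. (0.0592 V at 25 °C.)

From the Nernst equation, log Q = n(E° − E)/0.0592 = 2(1.38 − 1.605)/0.0592 = -7.601, so Q = 2.5 × 10^-8.
With Q = [Cu²⁺]·[Ce³⁺]^2/[Ce⁴⁺]^2 and the known concentrations, [Ce³⁺]^2 in the numerator gives [Ce³⁺] = 0.0085 M.

0.0085 M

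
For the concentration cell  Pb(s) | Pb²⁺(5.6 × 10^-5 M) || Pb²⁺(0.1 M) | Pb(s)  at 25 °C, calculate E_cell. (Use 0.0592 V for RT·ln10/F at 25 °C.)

0.096 V

Both half-cells are Pb²⁺/Pb, so E°_cell = 0. The concentrated side is the cathode; the cell reaction moves Pb²⁺ from high to low concentration with n = 2.
Q = [Pb²⁺]_dilute/[Pb²⁺]_conc = 5.6 × 10^-5/0.1 = 5.6 × 10^-4.
E = 0 − (0.0592/2) log Q = −(0.0592/2)(-3.252) = 0.0963 V.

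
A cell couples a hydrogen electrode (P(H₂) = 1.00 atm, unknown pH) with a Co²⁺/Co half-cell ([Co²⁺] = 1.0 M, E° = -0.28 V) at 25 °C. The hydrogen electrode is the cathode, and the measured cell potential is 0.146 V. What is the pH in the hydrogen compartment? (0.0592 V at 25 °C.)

E°_cell = 0.28 V and n = 2.
log Q = n(E° − E)/0.0592 = 2×(0.28 − 0.146)/0.0592 = 4.527.
With Q = [Co²⁺]·P(H₂) / [H⁺]^2, solving for [H⁺] gives log[H⁺] = -2.264, so pH = 2.26.

pH = 2.26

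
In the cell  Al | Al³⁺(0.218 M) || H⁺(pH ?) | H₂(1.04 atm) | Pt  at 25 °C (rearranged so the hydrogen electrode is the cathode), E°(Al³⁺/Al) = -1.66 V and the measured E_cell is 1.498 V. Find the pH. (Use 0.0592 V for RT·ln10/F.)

pH = 2.95

E°_cell = 1.66 V and n = 6.
log Q = n(E° − E)/0.0592 = 6×(1.66 − 1.498)/0.0592 = 16.419.
With Q = [Al³⁺]^2·P(H₂)^3 / [H⁺]^6, solving for [H⁺] gives log[H⁺] = -2.948, so pH = 2.95.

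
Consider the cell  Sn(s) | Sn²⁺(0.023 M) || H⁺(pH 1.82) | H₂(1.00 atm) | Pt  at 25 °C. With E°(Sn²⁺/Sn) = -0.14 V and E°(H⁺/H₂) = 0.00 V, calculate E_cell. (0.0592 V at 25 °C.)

The hydrogen couple is the cathode, so E°_cell = 0.14 V; n = 2.
[H⁺] = 10^(−1.82) = 0.015 M, and Q = [Sn²⁺]·P(H₂) / [H⁺]^2 = 100.
E = E° − (0.0592/2) log Q = 0.14 − (0.0592/2)(2.002) = 0.081 V.

0.081 V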